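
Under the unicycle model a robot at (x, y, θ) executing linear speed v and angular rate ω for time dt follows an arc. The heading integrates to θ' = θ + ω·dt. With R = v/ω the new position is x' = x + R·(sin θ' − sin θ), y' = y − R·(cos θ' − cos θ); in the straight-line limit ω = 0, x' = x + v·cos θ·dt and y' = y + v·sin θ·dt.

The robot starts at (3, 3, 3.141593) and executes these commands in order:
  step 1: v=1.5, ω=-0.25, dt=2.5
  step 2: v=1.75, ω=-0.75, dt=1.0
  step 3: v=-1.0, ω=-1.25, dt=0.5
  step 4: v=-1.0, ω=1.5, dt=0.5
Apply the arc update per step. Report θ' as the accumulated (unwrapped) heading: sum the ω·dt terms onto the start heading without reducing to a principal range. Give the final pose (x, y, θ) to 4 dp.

(-1.5178, 4.5963, 1.8916)

step 1: θ'=2.5166 (R=-6.0000) → pose (-0.5106, 4.1342, 2.5166)
step 2: θ'=1.7666 (R=-2.3333) → pose (-1.4341, 5.5725, 1.7666)
step 3: θ'=1.1416 (R=0.8000) → pose (-1.4914, 5.0840, 1.1416)
step 4: θ'=1.8916 (R=-0.6667) → pose (-1.5178, 4.5963, 1.8916)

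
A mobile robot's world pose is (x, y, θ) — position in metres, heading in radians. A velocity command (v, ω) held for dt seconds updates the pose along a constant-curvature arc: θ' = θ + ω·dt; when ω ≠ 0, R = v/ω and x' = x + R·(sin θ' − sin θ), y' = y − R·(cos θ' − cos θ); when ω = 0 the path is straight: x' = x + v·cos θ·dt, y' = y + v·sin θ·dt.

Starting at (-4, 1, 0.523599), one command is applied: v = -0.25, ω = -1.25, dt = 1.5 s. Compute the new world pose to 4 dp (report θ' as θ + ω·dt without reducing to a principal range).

θ' = 0.5236 + -1.25·1.5 = -1.3514
R = v/ω = -0.25/-1.25 = 0.2000
x' = -4 + 0.2000·(sin -1.3514 − sin 0.5236) = -4.2952
y' = 1 − 0.2000·(cos -1.3514 − cos 0.5236) = 1.1297

(-4.2952, 1.1297, -1.3514)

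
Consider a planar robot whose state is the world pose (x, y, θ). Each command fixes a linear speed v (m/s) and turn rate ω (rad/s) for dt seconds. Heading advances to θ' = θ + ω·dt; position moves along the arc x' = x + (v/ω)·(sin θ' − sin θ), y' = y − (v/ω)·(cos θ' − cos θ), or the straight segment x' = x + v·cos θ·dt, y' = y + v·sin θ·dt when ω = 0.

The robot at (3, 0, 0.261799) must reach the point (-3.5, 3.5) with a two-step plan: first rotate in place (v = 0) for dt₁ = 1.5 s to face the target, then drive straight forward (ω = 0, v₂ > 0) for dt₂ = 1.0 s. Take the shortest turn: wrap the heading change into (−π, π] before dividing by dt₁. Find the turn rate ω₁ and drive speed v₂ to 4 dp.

ω₁ = 1.5906, v₂ = 7.3824

heading to target = atan2(3.5−0, -3.5−3) = 2.6477
Δθ = wrap(2.6477 − 0.2618) = 2.3859; ω₁ = Δθ/dt₁ = 1.5906
distance = √((-3.5−3)² + (3.5−0)²) = 7.3824; v₂ = distance/dt₂ = 7.3824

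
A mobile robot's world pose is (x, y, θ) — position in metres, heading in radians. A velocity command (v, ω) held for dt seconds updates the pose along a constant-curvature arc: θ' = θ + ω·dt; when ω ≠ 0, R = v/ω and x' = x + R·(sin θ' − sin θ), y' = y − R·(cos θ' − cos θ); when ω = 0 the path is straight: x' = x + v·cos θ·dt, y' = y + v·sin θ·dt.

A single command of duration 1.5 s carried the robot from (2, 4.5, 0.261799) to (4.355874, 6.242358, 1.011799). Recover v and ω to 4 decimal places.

v = 2.0000, ω = 0.5000

Δθ = 1.011799 − 0.261799 = 0.750000
ω = Δθ/dt = 0.750000/1.5 = 0.5000
R = Δx/(sin θ' − sin θ) = 4.0000
v = R·ω = 4.0000·0.5000 = 2.0000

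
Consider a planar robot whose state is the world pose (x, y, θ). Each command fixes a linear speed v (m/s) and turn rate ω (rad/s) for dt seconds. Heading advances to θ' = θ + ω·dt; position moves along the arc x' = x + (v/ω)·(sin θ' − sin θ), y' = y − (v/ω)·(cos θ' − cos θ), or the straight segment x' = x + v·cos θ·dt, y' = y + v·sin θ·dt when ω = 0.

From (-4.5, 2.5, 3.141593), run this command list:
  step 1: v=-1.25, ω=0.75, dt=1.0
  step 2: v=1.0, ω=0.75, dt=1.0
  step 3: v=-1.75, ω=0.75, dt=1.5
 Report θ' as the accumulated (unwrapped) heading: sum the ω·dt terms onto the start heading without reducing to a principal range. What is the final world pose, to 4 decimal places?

(-4.9601, 4.2598, 5.7666)

step 1: θ'=3.8916 (R=-1.6667) → pose (-3.3639, 2.9472, 3.8916)
step 2: θ'=4.6416 (R=1.3333) → pose (-3.7851, 2.0659, 4.6416)
step 3: θ'=5.7666 (R=-2.3333) → pose (-4.9601, 4.2598, 5.7666)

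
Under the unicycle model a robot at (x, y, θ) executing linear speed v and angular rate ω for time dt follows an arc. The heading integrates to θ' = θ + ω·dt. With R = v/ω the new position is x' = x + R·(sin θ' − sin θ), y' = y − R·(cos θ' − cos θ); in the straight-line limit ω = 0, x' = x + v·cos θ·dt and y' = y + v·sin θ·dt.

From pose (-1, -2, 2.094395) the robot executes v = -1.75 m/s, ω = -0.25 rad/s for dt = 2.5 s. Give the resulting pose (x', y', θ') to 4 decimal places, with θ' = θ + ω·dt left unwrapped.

(-0.0981, -6.2086, 1.4694)

θ' = 2.0944 + -0.25·2.5 = 1.4694
R = v/ω = -1.75/-0.25 = 7.0000
x' = -1 + 7.0000·(sin 1.4694 − sin 2.0944) = -0.0981
y' = -2 − 7.0000·(cos 1.4694 − cos 2.0944) = -6.2086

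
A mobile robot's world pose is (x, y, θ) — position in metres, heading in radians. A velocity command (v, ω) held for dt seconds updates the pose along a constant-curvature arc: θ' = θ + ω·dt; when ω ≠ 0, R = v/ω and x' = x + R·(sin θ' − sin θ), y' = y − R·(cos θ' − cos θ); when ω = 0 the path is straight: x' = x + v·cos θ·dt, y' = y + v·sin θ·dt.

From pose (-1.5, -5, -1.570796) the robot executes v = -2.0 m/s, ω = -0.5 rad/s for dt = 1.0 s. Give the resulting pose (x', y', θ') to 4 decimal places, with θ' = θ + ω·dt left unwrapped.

θ' = -1.5708 + -0.5·1.0 = -2.0708
R = v/ω = -2.0/-0.5 = 4.0000
x' = -1.5 + 4.0000·(sin -2.0708 − sin -1.5708) = -1.0103
y' = -5 − 4.0000·(cos -2.0708 − cos -1.5708) = -3.0823

(-1.0103, -3.0823, -2.0708)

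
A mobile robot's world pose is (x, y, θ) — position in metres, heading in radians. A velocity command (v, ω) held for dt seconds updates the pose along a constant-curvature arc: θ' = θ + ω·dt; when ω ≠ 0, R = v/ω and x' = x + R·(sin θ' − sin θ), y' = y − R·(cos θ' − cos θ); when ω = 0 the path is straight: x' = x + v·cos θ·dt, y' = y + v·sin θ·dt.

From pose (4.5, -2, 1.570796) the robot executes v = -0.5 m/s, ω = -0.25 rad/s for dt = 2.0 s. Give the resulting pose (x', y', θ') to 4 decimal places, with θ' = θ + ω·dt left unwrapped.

θ' = 1.5708 + -0.25·2.0 = 1.0708
R = v/ω = -0.5/-0.25 = 2.0000
x' = 4.5 + 2.0000·(sin 1.0708 − sin 1.5708) = 4.2552
y' = -2 − 2.0000·(cos 1.0708 − cos 1.5708) = -2.9589

(4.2552, -2.9589, 1.0708)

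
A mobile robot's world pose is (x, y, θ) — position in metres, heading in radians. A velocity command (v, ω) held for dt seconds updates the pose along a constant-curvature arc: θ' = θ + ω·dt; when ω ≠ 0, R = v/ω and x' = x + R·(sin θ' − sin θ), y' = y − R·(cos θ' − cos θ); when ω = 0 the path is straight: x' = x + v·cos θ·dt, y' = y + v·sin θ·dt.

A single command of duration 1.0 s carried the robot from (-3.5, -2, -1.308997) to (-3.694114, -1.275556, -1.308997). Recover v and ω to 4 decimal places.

Δθ = -1.308997 − -1.308997 = 0.000000
ω = Δθ/dt = 0.000000/1.0 = 0.0000
ω = 0 → v = (Δx·cos θ + Δy·sin θ)/dt = -0.7500

v = -0.7500, ω = 0.0000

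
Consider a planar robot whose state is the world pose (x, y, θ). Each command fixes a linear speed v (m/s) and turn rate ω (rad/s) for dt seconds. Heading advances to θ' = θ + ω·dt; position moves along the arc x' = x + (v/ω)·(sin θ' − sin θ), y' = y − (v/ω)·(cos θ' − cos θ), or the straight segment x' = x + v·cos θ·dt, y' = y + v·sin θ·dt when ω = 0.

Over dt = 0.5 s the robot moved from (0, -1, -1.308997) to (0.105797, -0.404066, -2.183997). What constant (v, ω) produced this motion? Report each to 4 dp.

v = -1.2500, ω = -1.7500

Δθ = -2.183997 − -1.308997 = -0.875000
ω = Δθ/dt = -0.875000/0.5 = -1.7500
R = −Δy/(cos θ' − cos θ) = 0.7143
v = R·ω = 0.7143·-1.7500 = -1.2500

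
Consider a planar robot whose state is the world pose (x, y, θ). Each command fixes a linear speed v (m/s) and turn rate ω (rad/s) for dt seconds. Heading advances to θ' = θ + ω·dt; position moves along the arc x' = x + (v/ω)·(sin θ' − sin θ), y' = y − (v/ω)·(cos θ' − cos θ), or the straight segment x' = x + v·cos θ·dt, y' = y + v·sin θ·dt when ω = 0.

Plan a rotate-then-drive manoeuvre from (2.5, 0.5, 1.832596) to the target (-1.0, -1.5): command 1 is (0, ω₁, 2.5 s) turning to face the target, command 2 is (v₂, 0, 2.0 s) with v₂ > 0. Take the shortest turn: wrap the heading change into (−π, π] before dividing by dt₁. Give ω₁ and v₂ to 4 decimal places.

ω₁ = 0.7313, v₂ = 2.0156

heading to target = atan2(-1.5−0.5, -1−2.5) = -2.6224
Δθ = wrap(-2.6224 − 1.8326) = 1.8281; ω₁ = Δθ/dt₁ = 0.7313
distance = √((-1−2.5)² + (-1.5−0.5)²) = 4.0311; v₂ = distance/dt₂ = 2.0156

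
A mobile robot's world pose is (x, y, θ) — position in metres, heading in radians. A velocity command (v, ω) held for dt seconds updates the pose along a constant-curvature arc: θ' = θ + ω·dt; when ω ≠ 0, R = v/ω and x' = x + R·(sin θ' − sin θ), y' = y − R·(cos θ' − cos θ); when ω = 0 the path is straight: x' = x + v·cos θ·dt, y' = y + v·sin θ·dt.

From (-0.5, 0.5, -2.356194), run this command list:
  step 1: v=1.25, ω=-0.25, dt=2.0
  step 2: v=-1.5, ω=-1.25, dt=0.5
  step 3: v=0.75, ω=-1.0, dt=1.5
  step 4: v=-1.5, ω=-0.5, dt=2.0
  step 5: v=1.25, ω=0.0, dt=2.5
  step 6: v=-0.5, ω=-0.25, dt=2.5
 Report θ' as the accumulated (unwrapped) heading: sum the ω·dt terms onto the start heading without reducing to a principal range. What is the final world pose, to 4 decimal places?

step 1: θ'=-2.8562 (R=-5.0000) → pose (-2.6278, -0.7622, -2.8562)
step 2: θ'=-3.4812 (R=1.2000) → pose (-1.8903, -0.7822, -3.4812)
step 3: θ'=-4.9812 (R=-0.7500) → pose (-2.3635, 0.1241, -4.9812)
step 4: θ'=-5.9812 (R=3.0000) → pose (-4.3635, -1.9434, -5.9812)
step 5: θ'=-5.9812 (straight) → pose (-1.3799, -1.0139, -5.9812)
step 6: θ'=-6.6062 (R=2.0000) → pose (-2.6096, -1.0010, -6.6062)

(-2.6096, -1.0010, -6.6062)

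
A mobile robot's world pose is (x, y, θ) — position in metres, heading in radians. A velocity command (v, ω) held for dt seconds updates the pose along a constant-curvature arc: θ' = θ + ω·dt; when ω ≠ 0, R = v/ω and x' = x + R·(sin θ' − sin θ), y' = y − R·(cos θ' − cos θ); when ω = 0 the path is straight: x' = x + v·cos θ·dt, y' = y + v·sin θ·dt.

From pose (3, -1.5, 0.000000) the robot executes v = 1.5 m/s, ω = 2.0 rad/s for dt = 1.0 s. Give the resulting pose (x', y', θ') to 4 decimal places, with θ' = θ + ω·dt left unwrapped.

(3.6820, -0.4379, 2.0000)

θ' = 0.0000 + 2.0·1.0 = 2.0000
R = v/ω = 1.5/2.0 = 0.7500
x' = 3 + 0.7500·(sin 2.0000 − sin 0.0000) = 3.6820
y' = -1.5 − 0.7500·(cos 2.0000 − cos 0.0000) = -0.4379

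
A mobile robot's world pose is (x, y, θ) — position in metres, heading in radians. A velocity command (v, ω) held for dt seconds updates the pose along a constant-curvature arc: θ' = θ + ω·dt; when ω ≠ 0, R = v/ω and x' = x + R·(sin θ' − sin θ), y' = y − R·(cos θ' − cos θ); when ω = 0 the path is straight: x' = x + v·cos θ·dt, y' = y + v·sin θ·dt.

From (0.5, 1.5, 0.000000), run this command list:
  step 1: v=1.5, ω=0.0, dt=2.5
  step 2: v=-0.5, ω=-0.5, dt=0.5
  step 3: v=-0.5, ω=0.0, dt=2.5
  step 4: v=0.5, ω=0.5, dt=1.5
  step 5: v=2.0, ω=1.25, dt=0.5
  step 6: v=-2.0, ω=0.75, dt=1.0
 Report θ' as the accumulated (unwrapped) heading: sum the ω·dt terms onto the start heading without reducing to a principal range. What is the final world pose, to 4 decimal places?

step 1: θ'=0.0000 (straight) → pose (4.2500, 1.5000, 0.0000)
step 2: θ'=-0.2500 (R=1.0000) → pose (4.0026, 1.5311, -0.2500)
step 3: θ'=-0.2500 (straight) → pose (2.7915, 1.8403, -0.2500)
step 4: θ'=0.5000 (R=1.0000) → pose (3.5183, 1.9317, 0.5000)
step 5: θ'=1.1250 (R=1.6000) → pose (4.1948, 2.6459, 1.1250)
step 6: θ'=1.8750 (R=-2.6667) → pose (4.0567, 0.6974, 1.8750)

(4.0567, 0.6974, 1.8750)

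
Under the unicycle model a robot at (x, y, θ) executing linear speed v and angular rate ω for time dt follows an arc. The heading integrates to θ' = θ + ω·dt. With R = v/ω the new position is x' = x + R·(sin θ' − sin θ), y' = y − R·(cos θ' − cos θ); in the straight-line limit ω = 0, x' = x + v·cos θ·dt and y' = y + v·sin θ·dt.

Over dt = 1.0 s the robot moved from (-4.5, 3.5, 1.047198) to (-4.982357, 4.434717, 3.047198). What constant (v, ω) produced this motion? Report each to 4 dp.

Δθ = 3.047198 − 1.047198 = 2.000000
ω = Δθ/dt = 2.000000/1.0 = 2.0000
R = −Δy/(cos θ' − cos θ) = 0.6250
v = R·ω = 0.6250·2.0000 = 1.2500

v = 1.2500, ω = 2.0000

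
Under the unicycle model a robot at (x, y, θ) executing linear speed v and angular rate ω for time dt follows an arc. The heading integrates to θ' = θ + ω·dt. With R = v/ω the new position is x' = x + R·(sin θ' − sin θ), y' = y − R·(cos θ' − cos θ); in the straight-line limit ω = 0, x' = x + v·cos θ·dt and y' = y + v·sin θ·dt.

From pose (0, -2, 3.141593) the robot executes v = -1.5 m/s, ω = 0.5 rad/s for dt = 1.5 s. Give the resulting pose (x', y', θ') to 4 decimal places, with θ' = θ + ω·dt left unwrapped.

(2.0449, -1.1951, 3.8916)

θ' = 3.1416 + 0.5·1.5 = 3.8916
R = v/ω = -1.5/0.5 = -3.0000
x' = 0 + -3.0000·(sin 3.8916 − sin 3.1416) = 2.0449
y' = -2 − -3.0000·(cos 3.8916 − cos 3.1416) = -1.1951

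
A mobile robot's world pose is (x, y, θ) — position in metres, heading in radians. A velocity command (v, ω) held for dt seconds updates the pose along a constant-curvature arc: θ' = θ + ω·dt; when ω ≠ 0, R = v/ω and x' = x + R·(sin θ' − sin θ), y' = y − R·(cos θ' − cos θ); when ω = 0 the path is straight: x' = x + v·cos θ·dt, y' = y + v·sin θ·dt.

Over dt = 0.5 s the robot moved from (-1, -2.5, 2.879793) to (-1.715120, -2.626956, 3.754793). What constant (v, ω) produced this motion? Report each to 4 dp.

v = 1.5000, ω = 1.7500

Δθ = 3.754793 − 2.879793 = 0.875000
ω = Δθ/dt = 0.875000/0.5 = 1.7500
R = Δx/(sin θ' − sin θ) = 0.8571
v = R·ω = 0.8571·1.7500 = 1.5000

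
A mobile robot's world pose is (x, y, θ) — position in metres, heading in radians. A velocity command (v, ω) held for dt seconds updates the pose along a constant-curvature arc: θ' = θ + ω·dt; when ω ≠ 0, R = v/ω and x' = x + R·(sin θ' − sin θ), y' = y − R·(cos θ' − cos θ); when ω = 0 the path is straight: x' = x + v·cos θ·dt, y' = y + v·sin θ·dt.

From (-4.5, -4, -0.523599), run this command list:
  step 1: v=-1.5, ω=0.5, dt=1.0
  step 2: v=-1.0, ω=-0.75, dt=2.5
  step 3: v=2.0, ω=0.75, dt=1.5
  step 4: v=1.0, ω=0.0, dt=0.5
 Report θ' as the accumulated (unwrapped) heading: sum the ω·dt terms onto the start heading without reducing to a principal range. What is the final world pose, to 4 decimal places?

(-6.1409, -4.9523, -0.7736)

step 1: θ'=-0.0236 (R=-3.0000) → pose (-5.9292, -3.5989, -0.0236)
step 2: θ'=-1.8986 (R=1.3333) → pose (-7.1601, -1.8367, -1.8986)
step 3: θ'=-0.7736 (R=2.6667) → pose (-6.4987, -4.6030, -0.7736)
step 4: θ'=-0.7736 (straight) → pose (-6.1409, -4.9523, -0.7736)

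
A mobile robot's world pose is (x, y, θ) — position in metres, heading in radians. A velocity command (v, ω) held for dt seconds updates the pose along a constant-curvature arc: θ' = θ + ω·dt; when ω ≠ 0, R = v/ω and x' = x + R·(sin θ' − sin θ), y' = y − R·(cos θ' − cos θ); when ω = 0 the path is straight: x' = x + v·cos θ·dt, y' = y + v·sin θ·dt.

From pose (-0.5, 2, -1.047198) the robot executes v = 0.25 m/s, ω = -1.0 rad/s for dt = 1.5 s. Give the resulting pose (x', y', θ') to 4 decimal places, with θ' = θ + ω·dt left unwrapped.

θ' = -1.0472 + -1.0·1.5 = -2.5472
R = v/ω = 0.25/-1.0 = -0.2500
x' = -0.5 + -0.2500·(sin -2.5472 − sin -1.0472) = -0.5765
y' = 2 − -0.2500·(cos -2.5472 − cos -1.0472) = 1.6679

(-0.5765, 1.6679, -2.5472)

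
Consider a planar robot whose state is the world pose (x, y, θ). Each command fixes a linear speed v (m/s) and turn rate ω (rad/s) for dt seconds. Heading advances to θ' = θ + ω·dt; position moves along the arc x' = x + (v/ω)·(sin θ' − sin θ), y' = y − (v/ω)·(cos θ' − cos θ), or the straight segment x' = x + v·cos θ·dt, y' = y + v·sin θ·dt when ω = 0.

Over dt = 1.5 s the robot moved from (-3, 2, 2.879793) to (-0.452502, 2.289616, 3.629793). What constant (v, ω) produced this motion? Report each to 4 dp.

Δθ = 3.629793 − 2.879793 = 0.750000
ω = Δθ/dt = 0.750000/1.5 = 0.5000
R = Δx/(sin θ' − sin θ) = -3.5000
v = R·ω = -3.5000·0.5000 = -1.7500

v = -1.7500, ω = 0.5000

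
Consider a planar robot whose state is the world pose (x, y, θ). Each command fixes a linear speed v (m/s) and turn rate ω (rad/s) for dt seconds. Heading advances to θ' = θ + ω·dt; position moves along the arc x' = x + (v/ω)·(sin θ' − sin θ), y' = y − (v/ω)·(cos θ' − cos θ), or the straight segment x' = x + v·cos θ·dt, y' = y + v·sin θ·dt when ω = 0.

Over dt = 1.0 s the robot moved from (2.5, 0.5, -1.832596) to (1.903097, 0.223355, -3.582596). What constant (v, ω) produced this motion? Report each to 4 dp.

v = 0.7500, ω = -1.7500

Δθ = -3.582596 − -1.832596 = -1.750000
ω = Δθ/dt = -1.750000/1.0 = -1.7500
R = Δx/(sin θ' − sin θ) = -0.4286
v = R·ω = -0.4286·-1.7500 = 0.7500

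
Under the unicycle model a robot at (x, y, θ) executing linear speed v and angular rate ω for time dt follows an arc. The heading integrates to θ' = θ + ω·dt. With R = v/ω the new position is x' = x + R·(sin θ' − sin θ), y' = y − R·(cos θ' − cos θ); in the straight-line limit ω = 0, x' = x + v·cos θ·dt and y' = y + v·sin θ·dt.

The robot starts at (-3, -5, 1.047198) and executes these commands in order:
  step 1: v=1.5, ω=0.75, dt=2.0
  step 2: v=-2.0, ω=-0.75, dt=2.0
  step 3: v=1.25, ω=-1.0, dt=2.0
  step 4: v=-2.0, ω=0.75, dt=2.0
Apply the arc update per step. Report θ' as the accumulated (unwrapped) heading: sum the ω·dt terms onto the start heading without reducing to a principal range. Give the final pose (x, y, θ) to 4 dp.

step 1: θ'=2.5472 (R=2.0000) → pose (-3.6120, -2.3430, 2.5472)
step 2: θ'=1.0472 (R=2.6667) → pose (-2.7960, -5.8857, 1.0472)
step 3: θ'=-0.9528 (R=-1.2500) → pose (-0.6947, -5.7864, -0.9528)
step 4: θ'=0.5472 (R=-2.6667) → pose (-4.2556, -5.0542, 0.5472)

(-4.2556, -5.0542, 0.5472)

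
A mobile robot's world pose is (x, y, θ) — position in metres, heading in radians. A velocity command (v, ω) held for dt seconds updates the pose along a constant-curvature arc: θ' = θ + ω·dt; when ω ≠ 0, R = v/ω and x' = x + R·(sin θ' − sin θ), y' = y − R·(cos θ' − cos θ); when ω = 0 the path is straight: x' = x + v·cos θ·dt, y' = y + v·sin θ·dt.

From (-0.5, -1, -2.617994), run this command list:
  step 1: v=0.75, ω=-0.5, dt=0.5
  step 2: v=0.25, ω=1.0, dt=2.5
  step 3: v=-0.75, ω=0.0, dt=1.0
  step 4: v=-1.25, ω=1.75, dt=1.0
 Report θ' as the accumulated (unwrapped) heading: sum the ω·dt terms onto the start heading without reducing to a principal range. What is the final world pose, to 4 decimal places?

(-2.5254, -1.8817, 1.3820)

step 1: θ'=-2.8680 (R=-1.5000) → pose (-0.8447, -1.1452, -2.8680)
step 2: θ'=-0.3680 (R=0.2500) → pose (-0.8671, -1.6191, -0.3680)
step 3: θ'=-0.3680 (straight) → pose (-1.5669, -1.3493, -0.3680)
step 4: θ'=1.3820 (R=-0.7143) → pose (-2.5254, -1.8817, 1.3820)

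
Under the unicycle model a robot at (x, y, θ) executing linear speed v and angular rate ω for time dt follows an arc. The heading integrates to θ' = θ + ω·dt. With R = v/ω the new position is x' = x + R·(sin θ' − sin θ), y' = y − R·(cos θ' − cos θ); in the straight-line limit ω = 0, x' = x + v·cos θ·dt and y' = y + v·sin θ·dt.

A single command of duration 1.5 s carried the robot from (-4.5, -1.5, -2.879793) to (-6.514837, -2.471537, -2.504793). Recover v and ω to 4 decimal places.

Δθ = -2.504793 − -2.879793 = 0.375000
ω = Δθ/dt = 0.375000/1.5 = 0.2500
R = Δx/(sin θ' − sin θ) = 6.0000
v = R·ω = 6.0000·0.2500 = 1.5000

v = 1.5000, ω = 0.2500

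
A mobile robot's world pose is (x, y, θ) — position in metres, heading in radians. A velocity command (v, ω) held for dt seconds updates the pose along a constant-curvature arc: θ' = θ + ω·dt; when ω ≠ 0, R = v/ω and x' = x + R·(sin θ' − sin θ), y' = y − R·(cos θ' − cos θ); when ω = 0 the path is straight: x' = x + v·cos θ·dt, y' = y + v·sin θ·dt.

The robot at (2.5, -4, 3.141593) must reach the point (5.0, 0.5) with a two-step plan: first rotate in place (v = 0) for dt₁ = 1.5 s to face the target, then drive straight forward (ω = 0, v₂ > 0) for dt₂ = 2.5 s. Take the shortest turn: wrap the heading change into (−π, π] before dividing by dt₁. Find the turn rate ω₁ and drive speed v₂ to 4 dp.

ω₁ = -1.3853, v₂ = 2.0591

heading to target = atan2(0.5−-4, 5−2.5) = 1.0637
Δθ = wrap(1.0637 − 3.1416) = -2.0779; ω₁ = Δθ/dt₁ = -1.3853
distance = √((5−2.5)² + (0.5−-4)²) = 5.1478; v₂ = distance/dt₂ = 2.0591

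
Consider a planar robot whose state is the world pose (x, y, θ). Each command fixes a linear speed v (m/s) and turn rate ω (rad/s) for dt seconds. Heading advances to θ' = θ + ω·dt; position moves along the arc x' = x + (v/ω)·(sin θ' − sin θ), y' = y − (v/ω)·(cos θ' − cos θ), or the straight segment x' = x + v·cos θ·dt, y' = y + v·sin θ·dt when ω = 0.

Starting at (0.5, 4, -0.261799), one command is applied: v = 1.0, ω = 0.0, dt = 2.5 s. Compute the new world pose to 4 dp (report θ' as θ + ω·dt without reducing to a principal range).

(2.9148, 3.3530, -0.2618)

θ' = -0.2618 + 0.0·2.5 = -0.2618
ω = 0 → straight: x' = 0.5 + 1.0·cos(-0.2618)·2.5 = 2.9148
y' = 4 + 1.0·sin(-0.2618)·2.5 = 3.3530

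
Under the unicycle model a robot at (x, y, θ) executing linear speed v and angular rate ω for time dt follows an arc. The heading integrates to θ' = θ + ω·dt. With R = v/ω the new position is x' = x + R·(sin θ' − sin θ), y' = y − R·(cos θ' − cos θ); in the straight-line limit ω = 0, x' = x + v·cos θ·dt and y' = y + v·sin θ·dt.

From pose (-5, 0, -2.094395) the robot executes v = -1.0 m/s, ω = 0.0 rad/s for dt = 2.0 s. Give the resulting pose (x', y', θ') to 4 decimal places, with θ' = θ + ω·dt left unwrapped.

(-4.0000, 1.7321, -2.0944)

θ' = -2.0944 + 0.0·2.0 = -2.0944
ω = 0 → straight: x' = -5 + -1.0·cos(-2.0944)·2.0 = -4.0000
y' = 0 + -1.0·sin(-2.0944)·2.0 = 1.7321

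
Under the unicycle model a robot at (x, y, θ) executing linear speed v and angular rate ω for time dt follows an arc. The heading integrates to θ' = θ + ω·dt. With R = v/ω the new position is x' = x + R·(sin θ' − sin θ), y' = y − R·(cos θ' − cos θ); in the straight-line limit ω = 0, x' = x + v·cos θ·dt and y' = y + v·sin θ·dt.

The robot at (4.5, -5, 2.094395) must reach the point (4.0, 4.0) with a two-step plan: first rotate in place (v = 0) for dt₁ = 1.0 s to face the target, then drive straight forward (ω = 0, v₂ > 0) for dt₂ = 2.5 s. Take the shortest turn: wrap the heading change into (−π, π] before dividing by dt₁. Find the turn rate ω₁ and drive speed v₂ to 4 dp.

ω₁ = -0.4681, v₂ = 3.6056

heading to target = atan2(4−-5, 4−4.5) = 1.6263
Δθ = wrap(1.6263 − 2.0944) = -0.4681; ω₁ = Δθ/dt₁ = -0.4681
distance = √((4−4.5)² + (4−-5)²) = 9.0139; v₂ = distance/dt₂ = 3.6056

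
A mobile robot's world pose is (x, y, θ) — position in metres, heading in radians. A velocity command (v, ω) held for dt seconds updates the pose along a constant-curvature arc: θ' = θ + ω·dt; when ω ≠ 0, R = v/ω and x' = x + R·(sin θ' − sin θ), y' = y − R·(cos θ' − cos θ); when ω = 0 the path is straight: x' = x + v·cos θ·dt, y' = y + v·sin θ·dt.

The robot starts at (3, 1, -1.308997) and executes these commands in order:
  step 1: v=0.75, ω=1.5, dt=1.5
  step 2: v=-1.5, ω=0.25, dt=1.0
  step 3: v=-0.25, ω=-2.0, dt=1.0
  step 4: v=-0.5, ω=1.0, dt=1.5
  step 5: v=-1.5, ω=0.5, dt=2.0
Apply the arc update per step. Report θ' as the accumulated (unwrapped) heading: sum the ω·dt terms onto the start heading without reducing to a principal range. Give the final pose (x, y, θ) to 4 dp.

step 1: θ'=0.9410 (R=0.5000) → pose (3.8870, 0.8349, 0.9410)
step 2: θ'=1.1910 (R=-6.0000) → pose (3.1635, -0.4746, 1.1910)
step 3: θ'=-0.8090 (R=0.1250) → pose (2.9569, -0.5145, -0.8090)
step 4: θ'=0.6910 (R=-0.5000) → pose (2.2765, -0.4743, 0.6910)
step 5: θ'=1.6910 (R=-3.0000) → pose (1.2101, -3.1459, 1.6910)

(1.2101, -3.1459, 1.6910)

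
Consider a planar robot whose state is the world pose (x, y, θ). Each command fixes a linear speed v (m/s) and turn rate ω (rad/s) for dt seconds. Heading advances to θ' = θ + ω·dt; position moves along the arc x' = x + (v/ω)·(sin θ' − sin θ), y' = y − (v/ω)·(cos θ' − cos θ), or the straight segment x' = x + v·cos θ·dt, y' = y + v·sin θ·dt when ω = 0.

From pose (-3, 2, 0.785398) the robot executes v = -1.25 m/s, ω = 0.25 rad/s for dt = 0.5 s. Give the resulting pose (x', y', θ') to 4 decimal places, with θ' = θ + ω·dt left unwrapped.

(-3.4132, 1.5316, 0.9104)

θ' = 0.7854 + 0.25·0.5 = 0.9104
R = v/ω = -1.25/0.25 = -5.0000
x' = -3 + -5.0000·(sin 0.9104 − sin 0.7854) = -3.4132
y' = 2 − -5.0000·(cos 0.9104 − cos 0.7854) = 1.5316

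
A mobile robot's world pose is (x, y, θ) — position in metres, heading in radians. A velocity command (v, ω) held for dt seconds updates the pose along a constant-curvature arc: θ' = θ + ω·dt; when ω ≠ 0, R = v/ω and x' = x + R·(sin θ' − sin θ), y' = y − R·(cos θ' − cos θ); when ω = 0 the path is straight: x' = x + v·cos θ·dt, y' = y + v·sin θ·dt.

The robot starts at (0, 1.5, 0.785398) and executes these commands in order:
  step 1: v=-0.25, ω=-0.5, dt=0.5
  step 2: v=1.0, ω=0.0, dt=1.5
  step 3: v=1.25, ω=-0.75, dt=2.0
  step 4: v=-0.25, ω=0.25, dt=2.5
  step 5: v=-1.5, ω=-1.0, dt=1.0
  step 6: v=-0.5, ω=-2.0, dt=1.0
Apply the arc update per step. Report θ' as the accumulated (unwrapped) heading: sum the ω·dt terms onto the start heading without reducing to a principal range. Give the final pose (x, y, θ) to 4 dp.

(2.2550, 3.4511, -3.3396)

step 1: θ'=0.5354 (R=0.5000) → pose (-0.0985, 1.4235, 0.5354)
step 2: θ'=0.5354 (straight) → pose (1.1916, 2.1888, 0.5354)
step 3: θ'=-0.9646 (R=-1.6667) → pose (3.4116, 1.7049, -0.9646)
step 4: θ'=-0.3396 (R=-1.0000) → pose (2.9229, 2.0781, -0.3396)
step 5: θ'=-1.3396 (R=1.5000) → pose (1.9625, 3.1487, -1.3396)
step 6: θ'=-3.3396 (R=0.2500) → pose (2.2550, 3.4511, -3.3396)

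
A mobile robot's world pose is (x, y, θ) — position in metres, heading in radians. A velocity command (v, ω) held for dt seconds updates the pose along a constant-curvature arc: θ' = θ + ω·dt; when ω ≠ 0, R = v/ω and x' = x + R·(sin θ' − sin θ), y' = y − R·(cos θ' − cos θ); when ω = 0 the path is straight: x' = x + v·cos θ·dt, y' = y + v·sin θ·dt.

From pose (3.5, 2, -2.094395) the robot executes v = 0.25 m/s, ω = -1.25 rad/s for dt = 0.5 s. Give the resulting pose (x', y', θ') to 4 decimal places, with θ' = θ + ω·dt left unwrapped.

(3.4087, 1.9176, -2.7194)

θ' = -2.0944 + -1.25·0.5 = -2.7194
R = v/ω = 0.25/-1.25 = -0.2000
x' = 3.5 + -0.2000·(sin -2.7194 − sin -2.0944) = 3.4087
y' = 2 − -0.2000·(cos -2.7194 − cos -2.0944) = 1.9176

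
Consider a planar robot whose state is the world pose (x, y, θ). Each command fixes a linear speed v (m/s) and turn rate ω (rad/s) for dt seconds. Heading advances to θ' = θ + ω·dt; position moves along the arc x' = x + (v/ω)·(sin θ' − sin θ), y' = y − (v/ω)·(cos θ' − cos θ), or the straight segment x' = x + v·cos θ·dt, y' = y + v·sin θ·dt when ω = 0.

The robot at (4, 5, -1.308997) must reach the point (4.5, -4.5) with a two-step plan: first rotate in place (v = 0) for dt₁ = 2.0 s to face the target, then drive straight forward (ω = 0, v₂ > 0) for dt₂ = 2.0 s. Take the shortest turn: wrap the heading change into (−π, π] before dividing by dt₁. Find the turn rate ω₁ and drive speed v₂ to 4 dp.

heading to target = atan2(-4.5−5, 4.5−4) = -1.5182
Δθ = wrap(-1.5182 − -1.3090) = -0.2092; ω₁ = Δθ/dt₁ = -0.1046
distance = √((4.5−4)² + (-4.5−5)²) = 9.5131; v₂ = distance/dt₂ = 4.7566

ω₁ = -0.1046, v₂ = 4.7566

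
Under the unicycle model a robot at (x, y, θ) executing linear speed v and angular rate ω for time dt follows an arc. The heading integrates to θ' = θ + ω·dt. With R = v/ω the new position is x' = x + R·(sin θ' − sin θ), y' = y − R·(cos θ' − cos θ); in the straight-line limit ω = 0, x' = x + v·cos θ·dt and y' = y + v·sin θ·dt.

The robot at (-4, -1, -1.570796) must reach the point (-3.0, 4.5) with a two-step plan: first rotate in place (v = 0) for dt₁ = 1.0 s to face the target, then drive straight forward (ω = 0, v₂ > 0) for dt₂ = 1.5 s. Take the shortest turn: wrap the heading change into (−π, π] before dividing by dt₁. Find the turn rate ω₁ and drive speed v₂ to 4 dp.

heading to target = atan2(4.5−-1, -3−-4) = 1.3909
Δθ = wrap(1.3909 − -1.5708) = 2.9617; ω₁ = Δθ/dt₁ = 2.9617
distance = √((-3−-4)² + (4.5−-1)²) = 5.5902; v₂ = distance/dt₂ = 3.7268

ω₁ = 2.9617, v₂ = 3.7268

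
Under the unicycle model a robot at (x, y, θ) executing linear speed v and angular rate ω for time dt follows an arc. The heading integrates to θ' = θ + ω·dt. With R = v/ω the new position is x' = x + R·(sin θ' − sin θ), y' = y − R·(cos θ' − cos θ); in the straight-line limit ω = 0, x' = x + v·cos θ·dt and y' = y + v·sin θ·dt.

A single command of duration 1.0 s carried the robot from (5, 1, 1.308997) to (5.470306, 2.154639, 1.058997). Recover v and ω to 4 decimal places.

v = 1.2500, ω = -0.2500

Δθ = 1.058997 − 1.308997 = -0.250000
ω = Δθ/dt = -0.250000/1.0 = -0.2500
R = −Δy/(cos θ' − cos θ) = -5.0000
v = R·ω = -5.0000·-0.2500 = 1.2500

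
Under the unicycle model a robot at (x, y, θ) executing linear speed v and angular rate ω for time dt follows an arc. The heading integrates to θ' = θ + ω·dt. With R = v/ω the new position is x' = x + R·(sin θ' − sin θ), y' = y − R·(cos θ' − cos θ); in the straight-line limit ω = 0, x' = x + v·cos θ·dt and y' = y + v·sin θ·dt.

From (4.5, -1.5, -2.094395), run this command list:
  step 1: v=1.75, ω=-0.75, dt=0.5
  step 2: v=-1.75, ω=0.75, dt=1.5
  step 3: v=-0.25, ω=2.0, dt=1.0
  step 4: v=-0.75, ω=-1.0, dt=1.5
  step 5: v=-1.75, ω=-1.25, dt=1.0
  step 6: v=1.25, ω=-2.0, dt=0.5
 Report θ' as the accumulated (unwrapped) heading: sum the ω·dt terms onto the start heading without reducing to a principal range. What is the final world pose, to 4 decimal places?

step 1: θ'=-2.4694 (R=-2.3333) → pose (3.9323, -2.1591, -2.4694)
step 2: θ'=-1.3444 (R=-2.3333) → pose (4.7531, 0.1904, -1.3444)
step 3: θ'=0.6556 (R=-0.1250) → pose (4.5550, 0.2615, 0.6556)
step 4: θ'=-0.8444 (R=0.7500) → pose (3.5371, 0.3578, -0.8444)
step 5: θ'=-2.0944 (R=1.4000) → pose (3.3713, 1.9877, -2.0944)
step 6: θ'=-3.0944 (R=-0.6250) → pose (2.8595, 1.6759, -3.0944)

(2.8595, 1.6759, -3.0944)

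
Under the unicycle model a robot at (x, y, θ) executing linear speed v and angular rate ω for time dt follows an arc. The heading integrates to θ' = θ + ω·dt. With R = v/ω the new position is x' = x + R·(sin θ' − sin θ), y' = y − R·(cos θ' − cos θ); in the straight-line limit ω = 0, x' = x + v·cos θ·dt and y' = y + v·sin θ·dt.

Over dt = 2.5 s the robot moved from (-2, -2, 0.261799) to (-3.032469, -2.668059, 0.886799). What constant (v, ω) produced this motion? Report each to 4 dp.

Δθ = 0.886799 − 0.261799 = 0.625000
ω = Δθ/dt = 0.625000/2.5 = 0.2500
R = Δx/(sin θ' − sin θ) = -2.0000
v = R·ω = -2.0000·0.2500 = -0.5000

v = -0.5000, ω = 0.2500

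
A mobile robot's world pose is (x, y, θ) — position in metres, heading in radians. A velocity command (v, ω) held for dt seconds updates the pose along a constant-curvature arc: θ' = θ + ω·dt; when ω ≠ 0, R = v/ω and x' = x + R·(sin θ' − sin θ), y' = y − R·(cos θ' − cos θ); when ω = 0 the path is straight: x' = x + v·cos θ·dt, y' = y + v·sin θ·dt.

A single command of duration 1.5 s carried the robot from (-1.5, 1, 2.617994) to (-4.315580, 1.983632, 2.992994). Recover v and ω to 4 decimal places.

Δθ = 2.992994 − 2.617994 = 0.375000
ω = Δθ/dt = 0.375000/1.5 = 0.2500
R = Δx/(sin θ' − sin θ) = 8.0000
v = R·ω = 8.0000·0.2500 = 2.0000

v = 2.0000, ω = 0.2500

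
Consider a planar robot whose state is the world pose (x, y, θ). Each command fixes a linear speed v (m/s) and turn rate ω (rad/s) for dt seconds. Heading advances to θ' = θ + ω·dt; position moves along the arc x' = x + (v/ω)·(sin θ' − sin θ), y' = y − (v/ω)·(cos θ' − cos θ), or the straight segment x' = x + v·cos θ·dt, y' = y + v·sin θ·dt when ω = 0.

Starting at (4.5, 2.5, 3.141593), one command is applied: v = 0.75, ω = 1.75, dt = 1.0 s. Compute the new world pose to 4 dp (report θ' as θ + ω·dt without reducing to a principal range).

θ' = 3.1416 + 1.75·1.0 = 4.8916
R = v/ω = 0.75/1.75 = 0.4286
x' = 4.5 + 0.4286·(sin 4.8916 − sin 3.1416) = 4.0783
y' = 2.5 − 0.4286·(cos 4.8916 − cos 3.1416) = 1.9950

(4.0783, 1.9950, 4.8916)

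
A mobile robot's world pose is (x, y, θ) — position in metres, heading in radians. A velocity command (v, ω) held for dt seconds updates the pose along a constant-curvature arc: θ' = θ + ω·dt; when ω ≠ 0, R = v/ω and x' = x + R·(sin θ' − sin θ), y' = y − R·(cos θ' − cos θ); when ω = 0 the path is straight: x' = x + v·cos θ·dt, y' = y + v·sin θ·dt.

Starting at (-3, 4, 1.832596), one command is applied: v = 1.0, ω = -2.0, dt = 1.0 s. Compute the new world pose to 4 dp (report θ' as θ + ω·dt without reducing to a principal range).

(-2.4337, 4.6224, -0.1674)

θ' = 1.8326 + -2.0·1.0 = -0.1674
R = v/ω = 1.0/-2.0 = -0.5000
x' = -3 + -0.5000·(sin -0.1674 − sin 1.8326) = -2.4337
y' = 4 − -0.5000·(cos -0.1674 − cos 1.8326) = 4.6224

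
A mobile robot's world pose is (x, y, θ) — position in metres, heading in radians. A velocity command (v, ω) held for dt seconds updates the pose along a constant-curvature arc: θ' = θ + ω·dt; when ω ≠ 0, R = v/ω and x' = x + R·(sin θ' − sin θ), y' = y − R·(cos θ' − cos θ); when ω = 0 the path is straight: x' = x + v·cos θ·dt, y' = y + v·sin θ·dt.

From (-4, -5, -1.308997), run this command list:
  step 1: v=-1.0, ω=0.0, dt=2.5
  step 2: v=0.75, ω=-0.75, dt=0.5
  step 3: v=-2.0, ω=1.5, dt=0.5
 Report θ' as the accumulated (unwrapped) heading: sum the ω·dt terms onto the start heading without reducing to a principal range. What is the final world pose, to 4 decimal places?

(-4.8722, -2.0135, -0.9340)

step 1: θ'=-1.3090 (straight) → pose (-4.6470, -2.5852, -1.3090)
step 2: θ'=-1.6840 (R=-1.0000) → pose (-4.6194, -2.9570, -1.6840)
step 3: θ'=-0.9340 (R=-1.3333) → pose (-4.8722, -2.0135, -0.9340)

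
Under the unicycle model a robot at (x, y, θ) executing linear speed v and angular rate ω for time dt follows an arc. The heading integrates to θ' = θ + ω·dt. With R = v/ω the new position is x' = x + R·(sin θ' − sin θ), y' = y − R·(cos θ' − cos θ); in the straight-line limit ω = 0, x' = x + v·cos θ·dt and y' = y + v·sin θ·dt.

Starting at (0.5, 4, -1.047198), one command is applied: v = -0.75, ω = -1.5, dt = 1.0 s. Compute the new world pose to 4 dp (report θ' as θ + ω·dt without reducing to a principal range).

θ' = -1.0472 + -1.5·1.0 = -2.5472
R = v/ω = -0.75/-1.5 = 0.5000
x' = 0.5 + 0.5000·(sin -2.5472 − sin -1.0472) = 0.6530
y' = 4 − 0.5000·(cos -2.5472 − cos -1.0472) = 4.6642

(0.6530, 4.6642, -2.5472)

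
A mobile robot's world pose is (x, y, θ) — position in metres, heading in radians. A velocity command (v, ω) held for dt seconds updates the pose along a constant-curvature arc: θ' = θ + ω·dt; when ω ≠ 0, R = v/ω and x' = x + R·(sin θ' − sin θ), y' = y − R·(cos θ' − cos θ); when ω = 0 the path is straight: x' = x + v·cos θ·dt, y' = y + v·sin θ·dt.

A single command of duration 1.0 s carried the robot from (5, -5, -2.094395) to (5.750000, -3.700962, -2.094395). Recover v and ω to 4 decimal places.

v = -1.5000, ω = 0.0000

Δθ = -2.094395 − -2.094395 = 0.000000
ω = Δθ/dt = 0.000000/1.0 = 0.0000
ω = 0 → v = (Δx·cos θ + Δy·sin θ)/dt = -1.5000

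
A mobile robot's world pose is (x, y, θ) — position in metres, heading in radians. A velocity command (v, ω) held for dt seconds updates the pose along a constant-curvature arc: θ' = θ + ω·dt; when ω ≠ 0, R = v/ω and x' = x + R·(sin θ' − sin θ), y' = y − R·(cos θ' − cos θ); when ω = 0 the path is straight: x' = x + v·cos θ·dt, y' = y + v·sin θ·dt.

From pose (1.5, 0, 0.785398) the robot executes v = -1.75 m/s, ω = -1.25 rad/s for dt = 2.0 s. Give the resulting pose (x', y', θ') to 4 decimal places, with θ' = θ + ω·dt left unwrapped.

θ' = 0.7854 + -1.25·2.0 = -1.7146
R = v/ω = -1.75/-1.25 = 1.4000
x' = 1.5 + 1.4000·(sin -1.7146 − sin 0.7854) = -0.8755
y' = 0 − 1.4000·(cos -1.7146 − cos 0.7854) = 1.1906

(-0.8755, 1.1906, -1.7146)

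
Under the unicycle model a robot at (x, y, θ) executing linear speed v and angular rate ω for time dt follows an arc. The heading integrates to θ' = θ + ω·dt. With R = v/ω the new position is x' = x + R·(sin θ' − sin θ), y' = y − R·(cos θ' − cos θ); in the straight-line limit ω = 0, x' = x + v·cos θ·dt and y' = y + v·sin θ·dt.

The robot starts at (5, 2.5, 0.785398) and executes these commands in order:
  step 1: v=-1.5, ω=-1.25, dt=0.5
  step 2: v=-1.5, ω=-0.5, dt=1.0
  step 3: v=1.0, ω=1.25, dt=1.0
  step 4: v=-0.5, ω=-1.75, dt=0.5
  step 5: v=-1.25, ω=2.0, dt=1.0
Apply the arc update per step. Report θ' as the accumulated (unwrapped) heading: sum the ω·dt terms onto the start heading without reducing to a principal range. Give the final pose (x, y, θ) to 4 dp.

step 1: θ'=0.1604 (R=1.2000) → pose (4.3431, 2.1639, 0.1604)
step 2: θ'=-0.3396 (R=3.0000) → pose (2.8647, 2.2968, -0.3396)
step 3: θ'=0.9104 (R=0.8000) → pose (3.7629, 2.5603, 0.9104)
step 4: θ'=0.0354 (R=0.2857) → pose (3.5474, 2.4501, 0.0354)
step 5: θ'=2.0354 (R=-0.6250) → pose (3.0108, 1.5454, 2.0354)

(3.0108, 1.5454, 2.0354)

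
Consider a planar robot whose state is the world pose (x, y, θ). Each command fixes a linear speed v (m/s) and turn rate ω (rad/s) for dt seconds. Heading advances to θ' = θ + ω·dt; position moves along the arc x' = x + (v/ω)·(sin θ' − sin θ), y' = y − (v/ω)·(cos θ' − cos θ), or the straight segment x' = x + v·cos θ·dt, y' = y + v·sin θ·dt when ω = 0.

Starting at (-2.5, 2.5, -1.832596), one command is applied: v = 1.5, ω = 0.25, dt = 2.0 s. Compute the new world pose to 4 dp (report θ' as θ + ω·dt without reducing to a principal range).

(-2.5350, -0.4686, -1.3326)

θ' = -1.8326 + 0.25·2.0 = -1.3326
R = v/ω = 1.5/0.25 = 6.0000
x' = -2.5 + 6.0000·(sin -1.3326 − sin -1.8326) = -2.5350
y' = 2.5 − 6.0000·(cos -1.3326 − cos -1.8326) = -0.4686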